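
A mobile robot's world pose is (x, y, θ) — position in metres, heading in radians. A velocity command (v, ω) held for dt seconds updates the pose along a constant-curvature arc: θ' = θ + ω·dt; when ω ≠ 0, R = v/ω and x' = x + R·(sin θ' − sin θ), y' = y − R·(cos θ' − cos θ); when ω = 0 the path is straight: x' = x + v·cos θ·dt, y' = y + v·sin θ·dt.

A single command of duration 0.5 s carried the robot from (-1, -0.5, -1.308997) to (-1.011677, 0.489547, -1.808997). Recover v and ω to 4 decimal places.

v = -2.0000, ω = -1.0000

Δθ = -1.808997 − -1.308997 = -0.500000
ω = Δθ/dt = -0.500000/0.5 = -1.0000
R = −Δy/(cos θ' − cos θ) = 2.0000
v = R·ω = 2.0000·-1.0000 = -2.0000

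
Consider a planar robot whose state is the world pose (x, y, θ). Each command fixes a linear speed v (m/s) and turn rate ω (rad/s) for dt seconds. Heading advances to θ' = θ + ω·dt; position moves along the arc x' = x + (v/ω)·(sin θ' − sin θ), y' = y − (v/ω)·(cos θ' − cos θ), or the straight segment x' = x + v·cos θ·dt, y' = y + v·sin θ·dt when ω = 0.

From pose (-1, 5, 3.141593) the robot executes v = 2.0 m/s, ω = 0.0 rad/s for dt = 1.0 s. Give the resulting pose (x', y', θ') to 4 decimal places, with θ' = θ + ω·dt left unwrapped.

(-3.0000, 5.0000, 3.1416)

θ' = 3.1416 + 0.0·1.0 = 3.1416
ω = 0 → straight: x' = -1 + 2.0·cos(3.1416)·1.0 = -3.0000
y' = 5 + 2.0·sin(3.1416)·1.0 = 5.0000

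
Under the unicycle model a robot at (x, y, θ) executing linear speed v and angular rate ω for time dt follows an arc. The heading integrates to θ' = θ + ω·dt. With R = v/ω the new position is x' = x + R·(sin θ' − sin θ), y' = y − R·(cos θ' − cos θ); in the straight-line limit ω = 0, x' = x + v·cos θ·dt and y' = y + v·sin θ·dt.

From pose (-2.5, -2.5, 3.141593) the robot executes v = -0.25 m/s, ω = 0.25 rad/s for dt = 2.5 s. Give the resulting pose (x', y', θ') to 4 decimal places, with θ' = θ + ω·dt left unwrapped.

θ' = 3.1416 + 0.25·2.5 = 3.7666
R = v/ω = -0.25/0.25 = -1.0000
x' = -2.5 + -1.0000·(sin 3.7666 − sin 3.1416) = -1.9149
y' = -2.5 − -1.0000·(cos 3.7666 − cos 3.1416) = -2.3110

(-1.9149, -2.3110, 3.7666)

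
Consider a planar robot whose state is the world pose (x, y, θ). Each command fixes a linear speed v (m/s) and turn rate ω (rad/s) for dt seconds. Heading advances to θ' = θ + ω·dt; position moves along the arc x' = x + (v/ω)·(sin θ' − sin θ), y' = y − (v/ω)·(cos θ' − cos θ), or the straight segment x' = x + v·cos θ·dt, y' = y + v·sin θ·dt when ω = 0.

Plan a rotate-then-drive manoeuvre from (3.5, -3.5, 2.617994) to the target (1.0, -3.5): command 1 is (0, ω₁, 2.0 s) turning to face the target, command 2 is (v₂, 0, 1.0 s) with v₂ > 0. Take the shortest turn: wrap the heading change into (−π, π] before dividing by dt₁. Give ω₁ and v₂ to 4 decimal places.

ω₁ = 0.2618, v₂ = 2.5000

heading to target = atan2(-3.5−-3.5, 1−3.5) = 3.1416
Δθ = wrap(3.1416 − 2.6180) = 0.5236; ω₁ = Δθ/dt₁ = 0.2618
distance = √((1−3.5)² + (-3.5−-3.5)²) = 2.5000; v₂ = distance/dt₂ = 2.5000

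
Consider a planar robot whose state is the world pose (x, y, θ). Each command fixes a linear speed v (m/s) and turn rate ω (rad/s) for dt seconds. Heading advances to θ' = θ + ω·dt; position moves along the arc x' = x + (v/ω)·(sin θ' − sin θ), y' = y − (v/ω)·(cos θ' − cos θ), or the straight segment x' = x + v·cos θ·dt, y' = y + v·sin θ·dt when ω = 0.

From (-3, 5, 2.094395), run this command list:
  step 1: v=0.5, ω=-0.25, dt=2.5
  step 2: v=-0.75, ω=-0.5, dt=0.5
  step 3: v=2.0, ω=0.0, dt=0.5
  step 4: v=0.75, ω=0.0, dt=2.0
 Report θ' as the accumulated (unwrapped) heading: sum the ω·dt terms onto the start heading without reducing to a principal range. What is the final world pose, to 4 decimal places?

(-2.4811, 8.1852, 1.2194)

step 1: θ'=1.4694 (R=-2.0000) → pose (-3.2577, 6.2025, 1.4694)
step 2: θ'=1.2194 (R=1.5000) → pose (-3.3416, 5.8380, 1.2194)
step 3: θ'=1.2194 (straight) → pose (-2.9974, 6.7769, 1.2194)
step 4: θ'=1.2194 (straight) → pose (-2.4811, 8.1852, 1.2194)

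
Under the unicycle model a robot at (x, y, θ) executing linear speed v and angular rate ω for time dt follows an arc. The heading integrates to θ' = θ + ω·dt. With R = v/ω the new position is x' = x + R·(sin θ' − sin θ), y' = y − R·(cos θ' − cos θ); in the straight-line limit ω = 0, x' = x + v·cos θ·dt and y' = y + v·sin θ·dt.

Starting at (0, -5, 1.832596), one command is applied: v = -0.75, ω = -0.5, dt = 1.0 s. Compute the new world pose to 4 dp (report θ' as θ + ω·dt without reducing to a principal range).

θ' = 1.8326 + -0.5·1.0 = 1.3326
R = v/ω = -0.75/-0.5 = 1.5000
x' = 0 + 1.5000·(sin 1.3326 − sin 1.8326) = 0.0088
y' = -5 − 1.5000·(cos 1.3326 − cos 1.8326) = -5.7422

(0.0088, -5.7422, 1.3326)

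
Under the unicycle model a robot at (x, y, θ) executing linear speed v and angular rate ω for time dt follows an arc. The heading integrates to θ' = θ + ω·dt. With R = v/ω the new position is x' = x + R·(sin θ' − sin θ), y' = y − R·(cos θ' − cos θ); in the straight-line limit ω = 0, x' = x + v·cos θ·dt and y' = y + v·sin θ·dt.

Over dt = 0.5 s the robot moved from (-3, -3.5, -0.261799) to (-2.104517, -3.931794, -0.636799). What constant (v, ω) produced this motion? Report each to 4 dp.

Δθ = -0.636799 − -0.261799 = -0.375000
ω = Δθ/dt = -0.375000/0.5 = -0.7500
R = Δx/(sin θ' − sin θ) = -2.6667
v = R·ω = -2.6667·-0.7500 = 2.0000

v = 2.0000, ω = -0.7500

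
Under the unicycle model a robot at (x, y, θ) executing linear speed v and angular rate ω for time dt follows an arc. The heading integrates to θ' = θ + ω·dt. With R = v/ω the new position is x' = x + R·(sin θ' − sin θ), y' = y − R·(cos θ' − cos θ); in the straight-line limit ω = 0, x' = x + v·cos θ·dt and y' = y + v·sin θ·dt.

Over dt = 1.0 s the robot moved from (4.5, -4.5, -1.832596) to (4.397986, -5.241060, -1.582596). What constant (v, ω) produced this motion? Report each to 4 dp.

Δθ = -1.582596 − -1.832596 = 0.250000
ω = Δθ/dt = 0.250000/1.0 = 0.2500
R = −Δy/(cos θ' − cos θ) = 3.0000
v = R·ω = 3.0000·0.2500 = 0.7500

v = 0.7500, ω = 0.2500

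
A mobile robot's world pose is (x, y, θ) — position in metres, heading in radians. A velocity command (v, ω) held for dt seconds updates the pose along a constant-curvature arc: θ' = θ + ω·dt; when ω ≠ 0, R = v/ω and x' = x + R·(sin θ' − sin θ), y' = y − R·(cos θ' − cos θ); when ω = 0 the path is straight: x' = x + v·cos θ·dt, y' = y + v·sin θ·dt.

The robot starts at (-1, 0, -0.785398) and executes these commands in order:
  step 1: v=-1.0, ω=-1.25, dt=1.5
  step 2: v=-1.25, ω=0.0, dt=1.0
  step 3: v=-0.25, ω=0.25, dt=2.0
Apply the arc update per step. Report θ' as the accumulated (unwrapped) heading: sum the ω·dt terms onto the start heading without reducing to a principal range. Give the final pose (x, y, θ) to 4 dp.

(0.6718, 2.1838, -2.1604)

step 1: θ'=-2.6604 (R=0.8000) → pose (-0.8046, 1.2748, -2.6604)
step 2: θ'=-2.6604 (straight) → pose (0.3035, 1.8534, -2.6604)
step 3: θ'=-2.1604 (R=-1.0000) → pose (0.6718, 2.1838, -2.1604)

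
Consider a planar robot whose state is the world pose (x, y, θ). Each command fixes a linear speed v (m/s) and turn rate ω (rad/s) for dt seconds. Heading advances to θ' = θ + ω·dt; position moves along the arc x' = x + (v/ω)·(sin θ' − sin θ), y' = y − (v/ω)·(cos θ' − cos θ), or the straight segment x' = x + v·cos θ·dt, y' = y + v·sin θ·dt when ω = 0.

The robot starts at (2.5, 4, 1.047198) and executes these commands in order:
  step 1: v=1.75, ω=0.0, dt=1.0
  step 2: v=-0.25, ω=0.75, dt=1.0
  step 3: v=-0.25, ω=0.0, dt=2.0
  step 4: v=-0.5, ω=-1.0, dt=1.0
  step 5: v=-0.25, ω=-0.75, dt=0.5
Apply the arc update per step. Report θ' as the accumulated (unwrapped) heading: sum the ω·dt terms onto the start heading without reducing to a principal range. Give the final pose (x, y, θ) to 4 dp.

step 1: θ'=1.0472 (straight) → pose (3.3750, 5.5155, 1.0472)
step 2: θ'=1.7972 (R=-0.3333) → pose (3.3388, 5.2741, 1.7972)
step 3: θ'=1.7972 (straight) → pose (3.4511, 4.7868, 1.7972)
step 4: θ'=0.7972 (R=0.5000) → pose (3.3215, 4.3252, 0.7972)
step 5: θ'=0.4222 (R=0.3333) → pose (3.2197, 4.2541, 0.4222)

(3.2197, 4.2541, 0.4222)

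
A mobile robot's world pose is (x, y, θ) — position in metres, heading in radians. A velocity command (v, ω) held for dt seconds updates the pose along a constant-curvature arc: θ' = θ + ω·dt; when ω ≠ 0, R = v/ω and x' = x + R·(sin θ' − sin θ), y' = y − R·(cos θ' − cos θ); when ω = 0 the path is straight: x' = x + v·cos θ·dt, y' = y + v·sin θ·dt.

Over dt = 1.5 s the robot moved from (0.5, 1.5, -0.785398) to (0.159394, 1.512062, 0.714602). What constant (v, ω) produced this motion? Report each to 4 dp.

v = -0.2500, ω = 1.0000

Δθ = 0.714602 − -0.785398 = 1.500000
ω = Δθ/dt = 1.500000/1.5 = 1.0000
R = Δx/(sin θ' − sin θ) = -0.2500
v = R·ω = -0.2500·1.0000 = -0.2500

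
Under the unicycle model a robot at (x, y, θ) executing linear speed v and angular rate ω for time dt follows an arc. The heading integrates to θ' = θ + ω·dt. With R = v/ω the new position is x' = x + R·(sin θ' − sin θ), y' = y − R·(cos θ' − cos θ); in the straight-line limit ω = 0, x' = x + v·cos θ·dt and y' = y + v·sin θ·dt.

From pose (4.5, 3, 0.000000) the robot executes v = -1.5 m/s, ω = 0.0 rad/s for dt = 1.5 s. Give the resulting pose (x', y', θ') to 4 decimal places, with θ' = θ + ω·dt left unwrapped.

(2.2500, 3.0000, 0.0000)

θ' = 0.0000 + 0.0·1.5 = 0.0000
ω = 0 → straight: x' = 4.5 + -1.5·cos(0.0000)·1.5 = 2.2500
y' = 3 + -1.5·sin(0.0000)·1.5 = 3.0000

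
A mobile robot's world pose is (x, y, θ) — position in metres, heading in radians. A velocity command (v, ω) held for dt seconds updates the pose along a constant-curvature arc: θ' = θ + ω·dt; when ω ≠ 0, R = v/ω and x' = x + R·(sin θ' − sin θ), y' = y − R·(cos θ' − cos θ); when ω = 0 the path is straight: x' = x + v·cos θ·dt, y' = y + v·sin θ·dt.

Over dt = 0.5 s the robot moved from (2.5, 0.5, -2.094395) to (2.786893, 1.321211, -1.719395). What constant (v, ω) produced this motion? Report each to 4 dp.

Δθ = -1.719395 − -2.094395 = 0.375000
ω = Δθ/dt = 0.375000/0.5 = 0.7500
R = −Δy/(cos θ' − cos θ) = -2.3333
v = R·ω = -2.3333·0.7500 = -1.7500

v = -1.7500, ω = 0.7500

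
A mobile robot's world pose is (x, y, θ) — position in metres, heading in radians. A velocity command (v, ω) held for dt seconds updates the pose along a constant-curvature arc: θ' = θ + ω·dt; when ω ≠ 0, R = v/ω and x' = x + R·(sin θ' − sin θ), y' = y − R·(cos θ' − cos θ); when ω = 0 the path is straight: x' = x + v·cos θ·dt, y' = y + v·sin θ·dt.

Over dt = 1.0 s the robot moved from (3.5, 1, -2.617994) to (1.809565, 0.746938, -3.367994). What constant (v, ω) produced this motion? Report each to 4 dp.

Δθ = -3.367994 − -2.617994 = -0.750000
ω = Δθ/dt = -0.750000/1.0 = -0.7500
R = Δx/(sin θ' − sin θ) = -2.3333
v = R·ω = -2.3333·-0.7500 = 1.7500

v = 1.7500, ω = -0.7500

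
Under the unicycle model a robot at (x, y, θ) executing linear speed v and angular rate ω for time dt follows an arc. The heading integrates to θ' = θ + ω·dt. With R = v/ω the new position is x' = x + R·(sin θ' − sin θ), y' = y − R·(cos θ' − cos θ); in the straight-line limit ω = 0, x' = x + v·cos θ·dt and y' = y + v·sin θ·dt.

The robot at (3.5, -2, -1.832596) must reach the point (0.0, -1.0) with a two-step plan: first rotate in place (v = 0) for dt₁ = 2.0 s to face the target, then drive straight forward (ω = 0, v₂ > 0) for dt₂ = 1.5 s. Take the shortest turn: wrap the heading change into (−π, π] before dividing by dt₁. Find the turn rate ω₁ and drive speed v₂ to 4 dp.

heading to target = atan2(-1−-2, 0−3.5) = 2.8633
Δθ = wrap(2.8633 − -1.8326) = -1.5873; ω₁ = Δθ/dt₁ = -0.7936
distance = √((0−3.5)² + (-1−-2)²) = 3.6401; v₂ = distance/dt₂ = 2.4267

ω₁ = -0.7936, v₂ = 2.4267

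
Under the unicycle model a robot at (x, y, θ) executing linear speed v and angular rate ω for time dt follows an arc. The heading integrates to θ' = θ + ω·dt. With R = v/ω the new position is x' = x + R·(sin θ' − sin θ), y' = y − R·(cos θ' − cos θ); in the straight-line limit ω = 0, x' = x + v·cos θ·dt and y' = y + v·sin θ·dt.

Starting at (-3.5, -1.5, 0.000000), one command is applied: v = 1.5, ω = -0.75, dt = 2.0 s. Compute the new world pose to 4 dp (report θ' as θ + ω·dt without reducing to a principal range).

(-1.5050, -3.3585, -1.5000)

θ' = 0.0000 + -0.75·2.0 = -1.5000
R = v/ω = 1.5/-0.75 = -2.0000
x' = -3.5 + -2.0000·(sin -1.5000 − sin 0.0000) = -1.5050
y' = -1.5 − -2.0000·(cos -1.5000 − cos 0.0000) = -3.3585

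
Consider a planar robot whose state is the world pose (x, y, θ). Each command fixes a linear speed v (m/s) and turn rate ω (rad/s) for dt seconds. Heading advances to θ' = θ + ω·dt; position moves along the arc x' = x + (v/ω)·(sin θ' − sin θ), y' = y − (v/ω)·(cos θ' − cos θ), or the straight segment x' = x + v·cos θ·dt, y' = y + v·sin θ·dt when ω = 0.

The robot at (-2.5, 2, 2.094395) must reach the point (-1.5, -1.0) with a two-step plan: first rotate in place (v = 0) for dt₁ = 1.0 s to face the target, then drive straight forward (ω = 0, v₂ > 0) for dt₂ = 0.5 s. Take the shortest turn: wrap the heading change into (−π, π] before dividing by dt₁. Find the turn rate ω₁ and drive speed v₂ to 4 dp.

heading to target = atan2(-1−2, -1.5−-2.5) = -1.2490
Δθ = wrap(-1.2490 − 2.0944) = 2.9397; ω₁ = Δθ/dt₁ = 2.9397
distance = √((-1.5−-2.5)² + (-1−2)²) = 3.1623; v₂ = distance/dt₂ = 6.3246

ω₁ = 2.9397, v₂ = 6.3246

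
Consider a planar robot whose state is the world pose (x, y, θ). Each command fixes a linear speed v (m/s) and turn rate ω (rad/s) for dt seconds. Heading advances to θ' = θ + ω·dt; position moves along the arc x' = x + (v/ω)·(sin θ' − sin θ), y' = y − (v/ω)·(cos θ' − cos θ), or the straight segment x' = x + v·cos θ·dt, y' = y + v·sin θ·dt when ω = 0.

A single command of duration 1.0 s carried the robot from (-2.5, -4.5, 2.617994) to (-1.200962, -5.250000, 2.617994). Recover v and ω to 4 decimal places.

v = -1.5000, ω = 0.0000

Δθ = 2.617994 − 2.617994 = 0.000000
ω = Δθ/dt = 0.000000/1.0 = 0.0000
ω = 0 → v = (Δx·cos θ + Δy·sin θ)/dt = -1.5000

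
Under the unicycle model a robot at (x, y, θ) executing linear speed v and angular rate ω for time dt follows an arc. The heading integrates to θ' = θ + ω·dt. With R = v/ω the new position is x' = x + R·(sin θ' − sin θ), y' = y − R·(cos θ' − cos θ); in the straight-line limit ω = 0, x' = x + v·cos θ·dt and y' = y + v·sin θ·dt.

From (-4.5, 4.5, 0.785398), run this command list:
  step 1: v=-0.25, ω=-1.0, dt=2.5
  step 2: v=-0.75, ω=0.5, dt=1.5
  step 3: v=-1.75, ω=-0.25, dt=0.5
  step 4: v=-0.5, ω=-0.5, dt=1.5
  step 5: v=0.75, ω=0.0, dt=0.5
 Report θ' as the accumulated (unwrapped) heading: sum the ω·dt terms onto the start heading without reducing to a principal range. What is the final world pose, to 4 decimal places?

(-5.8056, 6.8974, -1.8396)

step 1: θ'=-1.7146 (R=0.2500) → pose (-4.9242, 4.7126, -1.7146)
step 2: θ'=-0.9646 (R=-1.5000) → pose (-5.1760, 5.7822, -0.9646)
step 3: θ'=-1.0896 (R=7.0000) → pose (-5.6283, 6.5305, -1.0896)
step 4: θ'=-1.8396 (R=1.0000) → pose (-5.7060, 7.2589, -1.8396)
step 5: θ'=-1.8396 (straight) → pose (-5.8056, 6.8974, -1.8396)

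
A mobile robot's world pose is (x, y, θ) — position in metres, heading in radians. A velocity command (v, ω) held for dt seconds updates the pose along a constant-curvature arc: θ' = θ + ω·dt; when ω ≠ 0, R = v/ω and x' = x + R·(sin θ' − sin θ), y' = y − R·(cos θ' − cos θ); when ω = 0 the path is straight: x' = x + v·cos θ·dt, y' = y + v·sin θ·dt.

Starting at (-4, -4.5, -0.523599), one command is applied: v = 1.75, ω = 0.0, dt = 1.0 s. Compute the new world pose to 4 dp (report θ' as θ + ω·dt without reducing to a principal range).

θ' = -0.5236 + 0.0·1.0 = -0.5236
ω = 0 → straight: x' = -4 + 1.75·cos(-0.5236)·1.0 = -2.4845
y' = -4.5 + 1.75·sin(-0.5236)·1.0 = -5.3750

(-2.4845, -5.3750, -0.5236)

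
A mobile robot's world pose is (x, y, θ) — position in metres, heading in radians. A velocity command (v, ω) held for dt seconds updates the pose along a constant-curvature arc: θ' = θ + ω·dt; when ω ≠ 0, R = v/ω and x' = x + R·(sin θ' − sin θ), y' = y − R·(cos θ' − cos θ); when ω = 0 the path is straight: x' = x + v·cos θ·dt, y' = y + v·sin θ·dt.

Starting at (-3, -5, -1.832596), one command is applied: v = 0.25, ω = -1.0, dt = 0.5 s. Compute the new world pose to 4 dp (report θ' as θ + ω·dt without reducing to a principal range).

(-3.0606, -5.1079, -2.3326)

θ' = -1.8326 + -1.0·0.5 = -2.3326
R = v/ω = 0.25/-1.0 = -0.2500
x' = -3 + -0.2500·(sin -2.3326 − sin -1.8326) = -3.0606
y' = -5 − -0.2500·(cos -2.3326 − cos -1.8326) = -5.1079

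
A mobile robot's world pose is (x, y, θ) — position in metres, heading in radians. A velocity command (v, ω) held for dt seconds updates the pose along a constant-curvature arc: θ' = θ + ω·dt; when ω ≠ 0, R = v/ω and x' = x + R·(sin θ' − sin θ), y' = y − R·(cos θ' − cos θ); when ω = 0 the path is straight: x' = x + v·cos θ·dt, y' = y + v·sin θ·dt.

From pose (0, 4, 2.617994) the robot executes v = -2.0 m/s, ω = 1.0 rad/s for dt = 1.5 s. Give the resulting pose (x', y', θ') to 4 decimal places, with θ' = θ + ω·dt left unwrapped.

θ' = 2.6180 + 1.0·1.5 = 4.1180
R = v/ω = -2.0/1.0 = -2.0000
x' = 0 + -2.0000·(sin 4.1180 − sin 2.6180) = 2.6570
y' = 4 − -2.0000·(cos 4.1180 − cos 2.6180) = 4.6120

(2.6570, 4.6120, 4.1180)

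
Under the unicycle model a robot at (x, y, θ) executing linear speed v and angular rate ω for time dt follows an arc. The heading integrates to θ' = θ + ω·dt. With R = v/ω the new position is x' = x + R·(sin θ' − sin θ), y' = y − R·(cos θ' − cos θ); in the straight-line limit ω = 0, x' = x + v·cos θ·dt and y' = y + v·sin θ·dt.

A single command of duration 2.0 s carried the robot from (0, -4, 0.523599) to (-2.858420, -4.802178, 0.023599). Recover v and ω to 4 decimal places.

Δθ = 0.023599 − 0.523599 = -0.500000
ω = Δθ/dt = -0.500000/2.0 = -0.2500
R = Δx/(sin θ' − sin θ) = 6.0000
v = R·ω = 6.0000·-0.2500 = -1.5000

v = -1.5000, ω = -0.2500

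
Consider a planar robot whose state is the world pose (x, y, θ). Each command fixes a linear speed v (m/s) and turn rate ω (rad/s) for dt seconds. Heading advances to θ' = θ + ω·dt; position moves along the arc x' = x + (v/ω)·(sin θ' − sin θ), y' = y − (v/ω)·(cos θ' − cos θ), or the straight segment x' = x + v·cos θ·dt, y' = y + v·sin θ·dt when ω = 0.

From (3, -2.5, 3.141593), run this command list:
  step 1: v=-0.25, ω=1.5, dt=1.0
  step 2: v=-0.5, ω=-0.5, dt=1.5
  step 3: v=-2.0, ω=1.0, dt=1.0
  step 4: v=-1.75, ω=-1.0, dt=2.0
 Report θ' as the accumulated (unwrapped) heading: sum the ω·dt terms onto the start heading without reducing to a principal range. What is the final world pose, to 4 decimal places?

(6.2417, 2.1432, 2.8916)

step 1: θ'=4.6416 (R=-0.1667) → pose (3.1662, -2.3451, 4.6416)
step 2: θ'=3.8916 (R=1.0000) → pose (3.4821, -1.6842, 3.8916)
step 3: θ'=4.8916 (R=-2.0000) → pose (4.0868, 0.1357, 4.8916)
step 4: θ'=2.8916 (R=1.7500) → pose (6.2417, 2.1432, 2.8916)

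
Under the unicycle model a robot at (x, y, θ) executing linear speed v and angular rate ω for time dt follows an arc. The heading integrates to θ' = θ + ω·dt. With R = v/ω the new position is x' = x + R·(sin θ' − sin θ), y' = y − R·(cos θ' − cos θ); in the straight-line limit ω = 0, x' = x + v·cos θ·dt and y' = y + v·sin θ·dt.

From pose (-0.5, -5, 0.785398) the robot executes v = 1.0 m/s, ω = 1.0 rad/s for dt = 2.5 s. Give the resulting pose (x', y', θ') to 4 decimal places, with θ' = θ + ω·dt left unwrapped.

(-1.3504, -3.3032, 3.2854)

θ' = 0.7854 + 1.0·2.5 = 3.2854
R = v/ω = 1.0/1.0 = 1.0000
x' = -0.5 + 1.0000·(sin 3.2854 − sin 0.7854) = -1.3504
y' = -5 − 1.0000·(cos 3.2854 − cos 0.7854) = -3.3032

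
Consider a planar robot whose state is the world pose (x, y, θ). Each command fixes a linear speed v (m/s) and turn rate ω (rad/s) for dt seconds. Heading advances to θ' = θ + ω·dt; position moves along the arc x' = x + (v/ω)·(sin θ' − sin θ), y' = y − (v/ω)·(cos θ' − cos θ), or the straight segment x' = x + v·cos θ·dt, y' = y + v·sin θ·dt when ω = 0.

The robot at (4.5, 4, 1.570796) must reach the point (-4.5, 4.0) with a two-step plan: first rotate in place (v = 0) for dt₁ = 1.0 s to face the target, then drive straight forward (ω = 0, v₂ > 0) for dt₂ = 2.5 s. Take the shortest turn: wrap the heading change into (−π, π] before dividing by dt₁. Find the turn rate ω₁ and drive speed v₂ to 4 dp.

ω₁ = 1.5708, v₂ = 3.6000

heading to target = atan2(4−4, -4.5−4.5) = 3.1416
Δθ = wrap(3.1416 − 1.5708) = 1.5708; ω₁ = Δθ/dt₁ = 1.5708
distance = √((-4.5−4.5)² + (4−4)²) = 9.0000; v₂ = distance/dt₂ = 3.6000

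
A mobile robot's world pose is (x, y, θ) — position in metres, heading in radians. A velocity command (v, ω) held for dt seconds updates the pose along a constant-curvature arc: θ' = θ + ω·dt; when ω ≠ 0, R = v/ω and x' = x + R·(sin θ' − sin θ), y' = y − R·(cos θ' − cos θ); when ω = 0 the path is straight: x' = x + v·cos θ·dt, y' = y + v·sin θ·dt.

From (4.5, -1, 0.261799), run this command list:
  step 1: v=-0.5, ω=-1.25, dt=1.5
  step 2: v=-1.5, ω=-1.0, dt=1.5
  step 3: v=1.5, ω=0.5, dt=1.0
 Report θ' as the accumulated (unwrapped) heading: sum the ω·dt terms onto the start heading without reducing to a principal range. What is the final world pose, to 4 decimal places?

(4.0256, 0.4312, -2.6132)

step 1: θ'=-1.6132 (R=0.4000) → pose (3.9968, -0.5967, -1.6132)
step 2: θ'=-3.1132 (R=1.5000) → pose (5.4529, 0.8391, -3.1132)
step 3: θ'=-2.6132 (R=3.0000) → pose (4.0256, 0.4312, -2.6132)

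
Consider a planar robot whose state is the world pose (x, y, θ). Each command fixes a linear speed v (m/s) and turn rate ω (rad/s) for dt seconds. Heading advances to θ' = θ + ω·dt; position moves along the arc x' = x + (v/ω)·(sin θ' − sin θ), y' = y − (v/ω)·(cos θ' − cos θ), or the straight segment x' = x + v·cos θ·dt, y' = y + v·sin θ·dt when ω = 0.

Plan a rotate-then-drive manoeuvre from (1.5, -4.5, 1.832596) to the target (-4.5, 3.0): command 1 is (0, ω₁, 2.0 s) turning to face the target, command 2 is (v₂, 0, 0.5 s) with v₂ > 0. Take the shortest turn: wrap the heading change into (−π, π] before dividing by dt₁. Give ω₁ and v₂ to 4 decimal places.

ω₁ = 0.2065, v₂ = 19.2094

heading to target = atan2(3−-4.5, -4.5−1.5) = 2.2455
Δθ = wrap(2.2455 − 1.8326) = 0.4129; ω₁ = Δθ/dt₁ = 0.2065
distance = √((-4.5−1.5)² + (3−-4.5)²) = 9.6047; v₂ = distance/dt₂ = 19.2094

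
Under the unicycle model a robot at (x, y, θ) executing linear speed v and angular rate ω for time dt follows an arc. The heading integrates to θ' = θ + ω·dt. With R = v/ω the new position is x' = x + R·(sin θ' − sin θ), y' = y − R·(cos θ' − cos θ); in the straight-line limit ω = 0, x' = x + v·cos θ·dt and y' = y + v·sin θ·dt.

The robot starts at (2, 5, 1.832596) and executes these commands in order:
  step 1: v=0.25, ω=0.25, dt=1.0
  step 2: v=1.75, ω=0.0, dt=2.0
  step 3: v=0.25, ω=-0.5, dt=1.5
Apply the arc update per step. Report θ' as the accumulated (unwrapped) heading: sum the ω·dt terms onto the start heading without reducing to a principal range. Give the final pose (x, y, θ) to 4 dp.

(0.1419, 8.6453, 1.3326)

step 1: θ'=2.0826 (R=1.0000) → pose (1.9059, 5.2309, 2.0826)
step 2: θ'=2.0826 (straight) → pose (0.1918, 8.2825, 2.0826)
step 3: θ'=1.3326 (R=-0.5000) → pose (0.1419, 8.6453, 1.3326)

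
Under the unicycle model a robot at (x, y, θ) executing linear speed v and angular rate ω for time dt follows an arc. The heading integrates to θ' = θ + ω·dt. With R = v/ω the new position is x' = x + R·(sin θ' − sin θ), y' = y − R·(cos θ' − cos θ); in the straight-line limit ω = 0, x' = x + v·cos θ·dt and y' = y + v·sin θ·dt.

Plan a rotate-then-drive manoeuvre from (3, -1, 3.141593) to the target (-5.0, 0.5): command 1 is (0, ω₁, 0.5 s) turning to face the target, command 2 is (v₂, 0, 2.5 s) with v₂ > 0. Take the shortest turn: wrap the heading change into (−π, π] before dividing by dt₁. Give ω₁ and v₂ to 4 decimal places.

ω₁ = -0.3707, v₂ = 3.2558

heading to target = atan2(0.5−-1, -5−3) = 2.9562
Δθ = wrap(2.9562 − 3.1416) = -0.1853; ω₁ = Δθ/dt₁ = -0.3707
distance = √((-5−3)² + (0.5−-1)²) = 8.1394; v₂ = distance/dt₂ = 3.2558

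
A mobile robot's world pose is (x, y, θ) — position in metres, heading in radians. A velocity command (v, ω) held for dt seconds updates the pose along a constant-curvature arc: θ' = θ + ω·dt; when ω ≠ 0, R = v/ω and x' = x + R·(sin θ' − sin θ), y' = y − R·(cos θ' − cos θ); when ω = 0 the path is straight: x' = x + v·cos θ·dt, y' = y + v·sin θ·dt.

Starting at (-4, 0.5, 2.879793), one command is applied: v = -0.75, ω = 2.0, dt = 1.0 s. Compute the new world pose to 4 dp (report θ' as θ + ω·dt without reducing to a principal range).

θ' = 2.8798 + 2.0·1.0 = 4.8798
R = v/ω = -0.75/2.0 = -0.3750
x' = -4 + -0.3750·(sin 4.8798 − sin 2.8798) = -3.5332
y' = 0.5 − -0.3750·(cos 4.8798 − cos 2.8798) = 0.9247

(-3.5332, 0.9247, 4.8798)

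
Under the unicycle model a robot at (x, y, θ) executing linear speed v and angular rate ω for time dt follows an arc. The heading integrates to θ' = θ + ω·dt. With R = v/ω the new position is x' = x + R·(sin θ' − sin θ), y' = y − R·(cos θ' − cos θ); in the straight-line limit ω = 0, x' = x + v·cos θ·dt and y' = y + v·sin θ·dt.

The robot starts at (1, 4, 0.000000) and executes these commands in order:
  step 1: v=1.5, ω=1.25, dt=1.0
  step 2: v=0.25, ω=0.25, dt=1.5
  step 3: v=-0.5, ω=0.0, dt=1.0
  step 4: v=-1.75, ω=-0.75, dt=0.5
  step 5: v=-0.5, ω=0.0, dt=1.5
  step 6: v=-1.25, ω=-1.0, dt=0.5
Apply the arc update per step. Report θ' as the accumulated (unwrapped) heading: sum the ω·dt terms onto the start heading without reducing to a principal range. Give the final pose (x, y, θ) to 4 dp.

step 1: θ'=1.2500 (R=1.2000) → pose (2.1388, 4.8216, 1.2500)
step 2: θ'=1.6250 (R=1.0000) → pose (2.1883, 5.1911, 1.6250)
step 3: θ'=1.6250 (straight) → pose (2.2154, 4.6918, 1.6250)
step 4: θ'=1.2500 (R=2.3333) → pose (2.0998, 3.8297, 1.2500)
step 5: θ'=1.2500 (straight) → pose (1.8633, 3.1179, 1.2500)
step 6: θ'=0.7500 (R=1.2500) → pose (1.5291, 2.5975, 0.7500)

(1.5291, 2.5975, 0.7500)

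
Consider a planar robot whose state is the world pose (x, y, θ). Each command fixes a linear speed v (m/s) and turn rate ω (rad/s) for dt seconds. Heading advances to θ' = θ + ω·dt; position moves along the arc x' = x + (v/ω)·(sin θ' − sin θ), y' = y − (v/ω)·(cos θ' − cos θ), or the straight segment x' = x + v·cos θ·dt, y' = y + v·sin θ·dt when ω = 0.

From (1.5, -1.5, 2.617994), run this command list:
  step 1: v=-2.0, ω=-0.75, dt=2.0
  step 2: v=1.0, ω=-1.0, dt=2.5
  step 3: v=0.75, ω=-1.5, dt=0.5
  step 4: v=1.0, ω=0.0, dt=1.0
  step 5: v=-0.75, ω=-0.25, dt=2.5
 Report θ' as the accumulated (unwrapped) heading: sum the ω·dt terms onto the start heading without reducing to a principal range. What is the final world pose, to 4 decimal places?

(5.2603, -5.2482, -2.7570)

step 1: θ'=1.1180 (R=2.6667) → pose (2.5646, -4.9760, 1.1180)
step 2: θ'=-1.3820 (R=-1.0000) → pose (4.4461, -5.2259, -1.3820)
step 3: θ'=-2.1320 (R=-0.5000) → pose (4.3782, -5.5858, -2.1320)
step 4: θ'=-2.1320 (straight) → pose (3.8460, -6.4324, -2.1320)
step 5: θ'=-2.7570 (R=3.0000) → pose (5.2603, -5.2482, -2.7570)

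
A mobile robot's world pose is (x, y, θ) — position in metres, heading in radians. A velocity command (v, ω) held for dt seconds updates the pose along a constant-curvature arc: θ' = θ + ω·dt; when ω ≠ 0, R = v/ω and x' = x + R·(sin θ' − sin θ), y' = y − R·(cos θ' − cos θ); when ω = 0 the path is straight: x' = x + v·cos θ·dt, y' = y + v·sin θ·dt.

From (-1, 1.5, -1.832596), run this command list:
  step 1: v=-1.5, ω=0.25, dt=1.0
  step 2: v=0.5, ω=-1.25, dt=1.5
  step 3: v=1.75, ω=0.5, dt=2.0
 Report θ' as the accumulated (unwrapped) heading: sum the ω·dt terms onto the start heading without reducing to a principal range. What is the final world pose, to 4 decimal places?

step 1: θ'=-1.5826 (R=-6.0000) → pose (-0.7960, 2.9821, -1.5826)
step 2: θ'=-3.4576 (R=-0.4000) → pose (-1.3203, 2.6066, -3.4576)
step 3: θ'=-2.4576 (R=3.5000) → pose (-4.6196, 1.9926, -2.4576)

(-4.6196, 1.9926, -2.4576)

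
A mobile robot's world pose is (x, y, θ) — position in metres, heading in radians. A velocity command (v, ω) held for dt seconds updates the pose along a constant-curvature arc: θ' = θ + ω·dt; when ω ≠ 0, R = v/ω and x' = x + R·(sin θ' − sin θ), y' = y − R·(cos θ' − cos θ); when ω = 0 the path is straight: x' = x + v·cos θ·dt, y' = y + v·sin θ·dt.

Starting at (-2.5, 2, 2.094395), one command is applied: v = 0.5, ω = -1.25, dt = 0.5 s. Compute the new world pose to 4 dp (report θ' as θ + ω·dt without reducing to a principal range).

θ' = 2.0944 + -1.25·0.5 = 1.4694
R = v/ω = 0.5/-1.25 = -0.4000
x' = -2.5 + -0.4000·(sin 1.4694 − sin 2.0944) = -2.5515
y' = 2 − -0.4000·(cos 1.4694 − cos 2.0944) = 2.2405

(-2.5515, 2.2405, 1.4694)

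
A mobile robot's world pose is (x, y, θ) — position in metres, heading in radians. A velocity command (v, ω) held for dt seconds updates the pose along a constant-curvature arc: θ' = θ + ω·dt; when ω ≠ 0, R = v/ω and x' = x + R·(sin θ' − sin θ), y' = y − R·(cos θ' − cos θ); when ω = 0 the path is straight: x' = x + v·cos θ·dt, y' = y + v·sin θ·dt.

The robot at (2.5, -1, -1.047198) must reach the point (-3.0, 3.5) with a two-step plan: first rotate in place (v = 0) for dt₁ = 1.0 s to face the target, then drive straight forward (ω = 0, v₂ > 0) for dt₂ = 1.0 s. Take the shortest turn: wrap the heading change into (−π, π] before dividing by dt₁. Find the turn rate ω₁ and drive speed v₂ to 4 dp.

heading to target = atan2(3.5−-1, -3−2.5) = 2.4559
Δθ = wrap(2.4559 − -1.0472) = -2.7801; ω₁ = Δθ/dt₁ = -2.7801
distance = √((-3−2.5)² + (3.5−-1)²) = 7.1063; v₂ = distance/dt₂ = 7.1063

ω₁ = -2.7801, v₂ = 7.1063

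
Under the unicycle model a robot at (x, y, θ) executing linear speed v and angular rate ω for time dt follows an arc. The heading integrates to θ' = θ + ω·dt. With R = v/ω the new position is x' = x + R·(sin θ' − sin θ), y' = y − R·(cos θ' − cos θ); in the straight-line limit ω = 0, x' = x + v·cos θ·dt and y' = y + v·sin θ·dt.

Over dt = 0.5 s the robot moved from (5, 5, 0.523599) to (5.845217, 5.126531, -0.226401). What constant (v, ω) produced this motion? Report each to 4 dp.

v = 1.7500, ω = -1.5000

Δθ = -0.226401 − 0.523599 = -0.750000
ω = Δθ/dt = -0.750000/0.5 = -1.5000
R = Δx/(sin θ' − sin θ) = -1.1667
v = R·ω = -1.1667·-1.5000 = 1.7500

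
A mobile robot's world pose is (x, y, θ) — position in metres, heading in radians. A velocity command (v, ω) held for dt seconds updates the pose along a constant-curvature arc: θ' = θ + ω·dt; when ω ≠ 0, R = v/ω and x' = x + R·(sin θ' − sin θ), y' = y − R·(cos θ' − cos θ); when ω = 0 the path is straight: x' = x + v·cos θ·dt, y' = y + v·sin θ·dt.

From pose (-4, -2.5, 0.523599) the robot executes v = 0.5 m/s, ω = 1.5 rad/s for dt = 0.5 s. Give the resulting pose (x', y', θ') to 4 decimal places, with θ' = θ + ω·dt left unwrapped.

θ' = 0.5236 + 1.5·0.5 = 1.2736
R = v/ω = 0.5/1.5 = 0.3333
x' = -4 + 0.3333·(sin 1.2736 − sin 0.5236) = -3.8479
y' = -2.5 − 0.3333·(cos 1.2736 − cos 0.5236) = -2.3089

(-3.8479, -2.3089, 1.2736)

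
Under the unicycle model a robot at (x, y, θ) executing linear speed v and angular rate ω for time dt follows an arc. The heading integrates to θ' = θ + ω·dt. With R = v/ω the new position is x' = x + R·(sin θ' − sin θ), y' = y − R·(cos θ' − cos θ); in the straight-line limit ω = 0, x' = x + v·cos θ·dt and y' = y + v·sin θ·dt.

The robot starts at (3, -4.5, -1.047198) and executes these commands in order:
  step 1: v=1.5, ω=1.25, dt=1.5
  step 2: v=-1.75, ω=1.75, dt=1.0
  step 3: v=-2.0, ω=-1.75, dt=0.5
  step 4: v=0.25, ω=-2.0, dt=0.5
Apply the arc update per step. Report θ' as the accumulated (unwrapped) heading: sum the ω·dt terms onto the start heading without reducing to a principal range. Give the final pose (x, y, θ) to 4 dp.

step 1: θ'=0.8278 (R=1.2000) → pose (4.9230, -4.7118, 0.8278)
step 2: θ'=2.5778 (R=-1.0000) → pose (5.1250, -6.2335, 2.5778)
step 3: θ'=1.7028 (R=1.1429) → pose (5.6472, -7.0491, 1.7028)
step 4: θ'=0.7028 (R=-0.1250) → pose (5.6903, -6.9373, 0.7028)

(5.6903, -6.9373, 0.7028)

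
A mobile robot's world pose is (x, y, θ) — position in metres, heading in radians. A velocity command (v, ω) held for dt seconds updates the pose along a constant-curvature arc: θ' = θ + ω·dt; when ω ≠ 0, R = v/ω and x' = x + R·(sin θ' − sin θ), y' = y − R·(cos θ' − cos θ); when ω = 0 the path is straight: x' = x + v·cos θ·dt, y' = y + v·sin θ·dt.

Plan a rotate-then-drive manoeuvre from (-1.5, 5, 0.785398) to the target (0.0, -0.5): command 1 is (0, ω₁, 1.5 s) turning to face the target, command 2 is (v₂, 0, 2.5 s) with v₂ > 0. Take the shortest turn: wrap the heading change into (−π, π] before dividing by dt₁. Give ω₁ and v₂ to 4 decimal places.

heading to target = atan2(-0.5−5, 0−-1.5) = -1.3045
Δθ = wrap(-1.3045 − 0.7854) = -2.0899; ω₁ = Δθ/dt₁ = -1.3933
distance = √((0−-1.5)² + (-0.5−5)²) = 5.7009; v₂ = distance/dt₂ = 2.2804

ω₁ = -1.3933, v₂ = 2.2804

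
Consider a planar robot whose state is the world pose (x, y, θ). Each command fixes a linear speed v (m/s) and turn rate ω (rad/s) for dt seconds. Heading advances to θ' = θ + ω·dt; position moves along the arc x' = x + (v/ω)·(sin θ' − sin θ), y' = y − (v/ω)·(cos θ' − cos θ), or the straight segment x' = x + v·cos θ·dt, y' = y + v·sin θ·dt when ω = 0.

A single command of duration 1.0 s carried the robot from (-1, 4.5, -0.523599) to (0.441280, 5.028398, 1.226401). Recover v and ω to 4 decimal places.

Δθ = 1.226401 − -0.523599 = 1.750000
ω = Δθ/dt = 1.750000/1.0 = 1.7500
R = Δx/(sin θ' − sin θ) = 1.0000
v = R·ω = 1.0000·1.7500 = 1.7500

v = 1.7500, ω = 1.7500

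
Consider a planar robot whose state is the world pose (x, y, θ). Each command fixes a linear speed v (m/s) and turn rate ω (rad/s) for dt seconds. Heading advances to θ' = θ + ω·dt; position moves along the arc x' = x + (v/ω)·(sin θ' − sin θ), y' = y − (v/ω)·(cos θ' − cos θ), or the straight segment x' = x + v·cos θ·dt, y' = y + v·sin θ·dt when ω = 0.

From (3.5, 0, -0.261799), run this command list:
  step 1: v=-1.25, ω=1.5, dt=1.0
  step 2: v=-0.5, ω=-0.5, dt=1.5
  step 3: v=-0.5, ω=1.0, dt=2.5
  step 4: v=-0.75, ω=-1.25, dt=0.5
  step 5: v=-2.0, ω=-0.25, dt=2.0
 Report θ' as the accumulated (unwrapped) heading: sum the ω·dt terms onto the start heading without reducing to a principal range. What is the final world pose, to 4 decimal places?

step 1: θ'=1.2382 (R=-0.8333) → pose (2.4967, -0.5329, 1.2382)
step 2: θ'=0.4882 (R=1.0000) → pose (2.0205, -1.0895, 0.4882)
step 3: θ'=2.9882 (R=-0.5000) → pose (2.1786, -2.0253, 2.9882)
step 4: θ'=2.3632 (R=0.6000) → pose (2.5082, -2.1910, 2.3632)
step 5: θ'=1.8632 (R=8.0000) → pose (4.5516, -5.5813, 1.8632)

(4.5516, -5.5813, 1.8632)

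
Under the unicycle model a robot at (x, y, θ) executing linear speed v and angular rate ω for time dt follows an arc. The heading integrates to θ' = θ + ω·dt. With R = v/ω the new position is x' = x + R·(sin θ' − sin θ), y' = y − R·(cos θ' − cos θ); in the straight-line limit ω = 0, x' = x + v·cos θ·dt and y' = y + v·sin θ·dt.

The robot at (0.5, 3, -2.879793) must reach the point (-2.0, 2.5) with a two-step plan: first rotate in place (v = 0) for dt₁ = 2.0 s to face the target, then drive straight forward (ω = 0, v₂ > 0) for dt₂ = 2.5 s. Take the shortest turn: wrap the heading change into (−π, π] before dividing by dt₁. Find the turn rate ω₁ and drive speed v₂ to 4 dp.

heading to target = atan2(2.5−3, -2−0.5) = -2.9442
Δθ = wrap(-2.9442 − -2.8798) = -0.0644; ω₁ = Δθ/dt₁ = -0.0322
distance = √((-2−0.5)² + (2.5−3)²) = 2.5495; v₂ = distance/dt₂ = 1.0198

ω₁ = -0.0322, v₂ = 1.0198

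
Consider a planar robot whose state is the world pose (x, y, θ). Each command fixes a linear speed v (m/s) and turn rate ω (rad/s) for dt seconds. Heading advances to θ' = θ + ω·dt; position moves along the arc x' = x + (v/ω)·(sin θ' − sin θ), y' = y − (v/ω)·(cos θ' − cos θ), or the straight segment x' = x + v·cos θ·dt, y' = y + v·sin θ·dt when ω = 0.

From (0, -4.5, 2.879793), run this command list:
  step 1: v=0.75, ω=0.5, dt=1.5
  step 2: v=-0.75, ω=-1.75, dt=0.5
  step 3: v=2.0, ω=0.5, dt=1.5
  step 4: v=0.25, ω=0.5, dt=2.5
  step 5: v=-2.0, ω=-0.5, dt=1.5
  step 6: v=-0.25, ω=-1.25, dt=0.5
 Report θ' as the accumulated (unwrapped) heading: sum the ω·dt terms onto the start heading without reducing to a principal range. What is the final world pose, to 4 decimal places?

step 1: θ'=3.6298 (R=1.5000) → pose (-1.0918, -4.6241, 3.6298)
step 2: θ'=2.7548 (R=0.4286) → pose (-0.7291, -4.6057, 2.7548)
step 3: θ'=3.5048 (R=4.0000) → pose (-3.6591, -4.5711, 3.5048)
step 4: θ'=4.7548 (R=0.5000) → pose (-3.9810, -5.0597, 4.7548)
step 5: θ'=4.0048 (R=4.0000) → pose (-3.0243, -2.2901, 4.0048)
step 6: θ'=3.3798 (R=0.2000) → pose (-2.9195, -2.2258, 3.3798)

(-2.9195, -2.2258, 3.3798)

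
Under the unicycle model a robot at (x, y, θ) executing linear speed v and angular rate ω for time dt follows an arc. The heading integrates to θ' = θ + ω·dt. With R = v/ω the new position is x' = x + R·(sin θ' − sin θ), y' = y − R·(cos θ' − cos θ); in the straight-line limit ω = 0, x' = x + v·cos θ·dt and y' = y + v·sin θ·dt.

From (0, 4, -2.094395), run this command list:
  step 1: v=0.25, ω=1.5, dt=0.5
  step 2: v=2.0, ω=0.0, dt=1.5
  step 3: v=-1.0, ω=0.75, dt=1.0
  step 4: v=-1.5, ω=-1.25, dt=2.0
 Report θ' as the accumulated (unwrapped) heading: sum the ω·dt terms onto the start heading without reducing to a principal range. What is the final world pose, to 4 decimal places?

(0.7181, 3.9540, -3.0944)

step 1: θ'=-1.3444 (R=0.1667) → pose (-0.0181, 3.8793, -1.3444)
step 2: θ'=-1.3444 (straight) → pose (0.6553, 0.9558, -1.3444)
step 3: θ'=-0.5944 (R=-1.3333) → pose (0.1027, 1.7612, -0.5944)
step 4: θ'=-3.0944 (R=1.2000) → pose (0.7181, 3.9540, -3.0944)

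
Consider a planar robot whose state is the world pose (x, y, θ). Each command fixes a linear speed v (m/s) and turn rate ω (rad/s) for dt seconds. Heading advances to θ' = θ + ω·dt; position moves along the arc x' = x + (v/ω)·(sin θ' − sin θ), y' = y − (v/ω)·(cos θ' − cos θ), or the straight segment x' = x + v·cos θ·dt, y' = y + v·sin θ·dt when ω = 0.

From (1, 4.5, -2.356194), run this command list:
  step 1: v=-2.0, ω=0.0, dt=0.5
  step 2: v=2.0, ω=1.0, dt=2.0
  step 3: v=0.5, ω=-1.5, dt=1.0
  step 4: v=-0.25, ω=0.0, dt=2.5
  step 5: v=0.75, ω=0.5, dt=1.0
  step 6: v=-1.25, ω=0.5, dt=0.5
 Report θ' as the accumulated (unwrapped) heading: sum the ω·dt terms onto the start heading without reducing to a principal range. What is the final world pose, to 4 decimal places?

(2.5696, 1.9579, -1.1062)

step 1: θ'=-2.3562 (straight) → pose (1.7071, 5.2071, -2.3562)
step 2: θ'=-0.3562 (R=2.0000) → pose (2.4239, 1.9184, -0.3562)
step 3: θ'=-1.8562 (R=-0.3333) → pose (2.6275, 1.5122, -1.8562)
step 4: θ'=-1.8562 (straight) → pose (2.8035, 2.1119, -1.8562)
step 5: θ'=-1.3562 (R=1.5000) → pose (2.7772, 1.3701, -1.3562)
step 6: θ'=-1.1062 (R=-2.5000) → pose (2.5696, 1.9579, -1.1062)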